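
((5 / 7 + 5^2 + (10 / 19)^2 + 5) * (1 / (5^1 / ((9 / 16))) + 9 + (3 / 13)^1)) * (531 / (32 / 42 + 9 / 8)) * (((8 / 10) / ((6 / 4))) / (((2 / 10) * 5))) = 323267216004 / 7438405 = 43459.21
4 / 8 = 1 / 2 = 0.50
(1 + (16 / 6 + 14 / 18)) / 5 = 8 / 9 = 0.89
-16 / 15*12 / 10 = -1.28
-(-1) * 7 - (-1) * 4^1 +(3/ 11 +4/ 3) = 416/ 33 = 12.61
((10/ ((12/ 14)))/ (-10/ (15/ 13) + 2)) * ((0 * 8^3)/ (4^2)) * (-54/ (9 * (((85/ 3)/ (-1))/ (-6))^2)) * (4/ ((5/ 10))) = 0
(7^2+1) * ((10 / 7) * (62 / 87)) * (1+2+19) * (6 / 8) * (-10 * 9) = -15345000 / 203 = -75591.13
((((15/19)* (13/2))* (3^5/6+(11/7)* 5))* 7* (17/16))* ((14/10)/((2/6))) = 9425871/1216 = 7751.54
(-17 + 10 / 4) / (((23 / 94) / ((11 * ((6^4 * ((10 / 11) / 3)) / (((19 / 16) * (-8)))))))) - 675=11481345 / 437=26273.10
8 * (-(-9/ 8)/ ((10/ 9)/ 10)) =81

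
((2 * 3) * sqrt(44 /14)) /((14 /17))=51 * sqrt(154) /49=12.92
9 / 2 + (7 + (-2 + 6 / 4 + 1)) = 12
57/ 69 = 19/ 23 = 0.83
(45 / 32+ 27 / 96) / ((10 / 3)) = 81 / 160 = 0.51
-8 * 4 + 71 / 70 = -2169 / 70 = -30.99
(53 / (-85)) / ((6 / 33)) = -583 / 170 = -3.43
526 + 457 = 983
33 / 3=11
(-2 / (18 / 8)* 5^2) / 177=-200 / 1593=-0.13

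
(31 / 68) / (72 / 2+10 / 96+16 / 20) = 1860 / 150569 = 0.01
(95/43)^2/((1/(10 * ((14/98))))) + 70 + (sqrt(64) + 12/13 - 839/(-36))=661468949/6057324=109.20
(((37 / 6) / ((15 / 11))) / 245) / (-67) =-407 / 1477350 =-0.00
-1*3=-3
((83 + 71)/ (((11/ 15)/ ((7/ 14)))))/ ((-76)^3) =-105/ 438976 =-0.00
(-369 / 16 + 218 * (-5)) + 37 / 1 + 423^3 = 1210974255 / 16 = 75685890.94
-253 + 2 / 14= -1770 / 7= -252.86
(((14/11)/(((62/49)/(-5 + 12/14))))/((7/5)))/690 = -203/47058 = -0.00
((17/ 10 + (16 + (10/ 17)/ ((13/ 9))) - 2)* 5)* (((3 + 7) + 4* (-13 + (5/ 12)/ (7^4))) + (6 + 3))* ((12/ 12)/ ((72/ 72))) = -248858627/ 93639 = -2657.64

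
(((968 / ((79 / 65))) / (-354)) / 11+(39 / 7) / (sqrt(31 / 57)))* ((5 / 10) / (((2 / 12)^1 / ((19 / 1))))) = -54340 / 4661+2223* sqrt(1767) / 217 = 418.97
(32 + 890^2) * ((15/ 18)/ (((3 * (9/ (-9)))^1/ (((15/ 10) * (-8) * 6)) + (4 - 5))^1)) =-15842640/ 23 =-688810.43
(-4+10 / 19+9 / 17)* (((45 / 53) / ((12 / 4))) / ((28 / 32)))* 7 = -114120 / 17119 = -6.67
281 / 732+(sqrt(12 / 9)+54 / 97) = 66785 / 71004+2 * sqrt(3) / 3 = 2.10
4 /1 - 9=-5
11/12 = 0.92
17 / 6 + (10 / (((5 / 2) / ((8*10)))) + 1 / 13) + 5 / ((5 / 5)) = 25577 / 78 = 327.91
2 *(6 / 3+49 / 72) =193 / 36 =5.36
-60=-60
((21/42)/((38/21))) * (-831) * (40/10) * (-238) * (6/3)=8306676/19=437193.47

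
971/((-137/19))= -18449/137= -134.66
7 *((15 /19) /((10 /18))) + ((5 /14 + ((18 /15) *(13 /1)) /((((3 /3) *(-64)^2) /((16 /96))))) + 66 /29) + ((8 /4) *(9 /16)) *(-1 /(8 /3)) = 960466461 /78991360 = 12.16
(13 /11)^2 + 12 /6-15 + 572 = 560.40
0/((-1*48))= 0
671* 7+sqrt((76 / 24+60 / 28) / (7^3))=sqrt(1338) / 294+4697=4697.12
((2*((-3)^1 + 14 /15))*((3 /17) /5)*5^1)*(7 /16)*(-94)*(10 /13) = 10199 /442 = 23.07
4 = 4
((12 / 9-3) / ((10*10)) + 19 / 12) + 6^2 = 1127 / 30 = 37.57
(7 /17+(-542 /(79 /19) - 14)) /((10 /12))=-231978 /1343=-172.73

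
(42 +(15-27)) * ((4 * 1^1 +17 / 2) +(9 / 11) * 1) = 399.55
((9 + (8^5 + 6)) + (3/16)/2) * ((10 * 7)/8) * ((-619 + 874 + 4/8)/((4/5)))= 93812101075/1024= 91613379.96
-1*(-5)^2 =-25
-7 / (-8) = 7 / 8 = 0.88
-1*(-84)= 84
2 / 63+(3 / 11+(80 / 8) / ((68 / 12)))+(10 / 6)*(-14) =-250513 / 11781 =-21.26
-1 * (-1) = 1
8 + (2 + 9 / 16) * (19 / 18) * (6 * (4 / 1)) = 875 / 12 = 72.92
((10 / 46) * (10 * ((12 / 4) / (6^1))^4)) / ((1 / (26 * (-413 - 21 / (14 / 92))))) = -179075 / 92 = -1946.47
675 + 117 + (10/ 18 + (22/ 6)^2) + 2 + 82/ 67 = 54218/ 67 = 809.22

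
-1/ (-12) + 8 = 97/ 12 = 8.08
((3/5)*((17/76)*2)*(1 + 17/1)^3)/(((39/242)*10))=5998212/6175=971.37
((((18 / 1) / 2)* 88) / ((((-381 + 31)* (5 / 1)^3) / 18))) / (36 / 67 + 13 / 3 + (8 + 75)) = -716364 / 193178125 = -0.00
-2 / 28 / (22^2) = -1 / 6776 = -0.00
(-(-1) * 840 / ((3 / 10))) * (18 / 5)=10080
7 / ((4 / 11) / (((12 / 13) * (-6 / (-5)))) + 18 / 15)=6930 / 1513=4.58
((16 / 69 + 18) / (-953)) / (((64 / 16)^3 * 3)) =-629 / 6312672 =-0.00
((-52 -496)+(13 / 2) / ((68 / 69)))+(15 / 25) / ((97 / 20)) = -7140575 / 13192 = -541.28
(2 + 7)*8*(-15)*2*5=-10800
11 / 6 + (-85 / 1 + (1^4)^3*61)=-133 / 6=-22.17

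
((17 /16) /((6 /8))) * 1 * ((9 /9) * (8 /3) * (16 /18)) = 272 /81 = 3.36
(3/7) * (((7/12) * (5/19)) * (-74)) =-185/38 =-4.87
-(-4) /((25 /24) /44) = 4224 /25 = 168.96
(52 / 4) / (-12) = -13 / 12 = -1.08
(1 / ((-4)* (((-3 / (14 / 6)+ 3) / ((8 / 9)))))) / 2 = -7 / 108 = -0.06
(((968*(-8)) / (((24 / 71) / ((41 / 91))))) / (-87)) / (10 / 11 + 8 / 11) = 15498164 / 213759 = 72.50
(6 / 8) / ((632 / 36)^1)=27 / 632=0.04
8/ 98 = 4/ 49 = 0.08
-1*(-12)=12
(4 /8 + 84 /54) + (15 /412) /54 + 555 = 1377043 /2472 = 557.06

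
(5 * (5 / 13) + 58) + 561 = 8072 / 13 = 620.92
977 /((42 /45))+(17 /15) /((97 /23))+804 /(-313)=6659442707 /6375810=1044.49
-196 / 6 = -98 / 3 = -32.67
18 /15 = 6 /5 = 1.20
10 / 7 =1.43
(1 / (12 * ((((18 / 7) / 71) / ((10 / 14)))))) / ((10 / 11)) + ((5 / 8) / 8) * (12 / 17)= 6841 / 3672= 1.86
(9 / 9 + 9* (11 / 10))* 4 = 218 / 5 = 43.60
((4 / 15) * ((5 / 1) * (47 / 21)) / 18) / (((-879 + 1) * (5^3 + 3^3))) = -47 / 37834776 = -0.00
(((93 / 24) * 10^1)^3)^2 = 13867245015625 / 4096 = 3385557865.14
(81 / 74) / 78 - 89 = -171209 / 1924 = -88.99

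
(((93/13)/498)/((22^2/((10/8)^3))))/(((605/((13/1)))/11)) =775/56562176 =0.00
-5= -5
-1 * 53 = -53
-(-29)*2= 58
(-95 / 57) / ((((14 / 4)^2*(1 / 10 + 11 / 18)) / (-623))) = 6675 / 56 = 119.20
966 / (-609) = -46 / 29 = -1.59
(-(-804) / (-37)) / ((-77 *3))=0.09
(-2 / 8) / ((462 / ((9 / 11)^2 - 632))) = 10913 / 31944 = 0.34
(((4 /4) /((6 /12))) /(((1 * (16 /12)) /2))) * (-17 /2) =-25.50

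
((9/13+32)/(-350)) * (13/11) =-17/154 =-0.11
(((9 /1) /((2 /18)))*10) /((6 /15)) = 2025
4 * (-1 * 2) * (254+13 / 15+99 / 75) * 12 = -614848 / 25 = -24593.92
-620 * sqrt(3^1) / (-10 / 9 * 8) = 279 * sqrt(3) / 4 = 120.81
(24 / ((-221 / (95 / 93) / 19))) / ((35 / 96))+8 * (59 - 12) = 17754584 / 47957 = 370.22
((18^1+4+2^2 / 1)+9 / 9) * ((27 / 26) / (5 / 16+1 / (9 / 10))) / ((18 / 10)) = 5832 / 533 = 10.94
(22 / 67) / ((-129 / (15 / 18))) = -55 / 25929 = -0.00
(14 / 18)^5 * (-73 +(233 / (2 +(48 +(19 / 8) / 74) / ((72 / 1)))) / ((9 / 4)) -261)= -187992849730 / 2237622489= -84.01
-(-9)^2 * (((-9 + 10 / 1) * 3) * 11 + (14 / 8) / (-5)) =-52893 / 20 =-2644.65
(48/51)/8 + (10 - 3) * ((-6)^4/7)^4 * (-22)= -1055095105387858/5831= -180945824967.91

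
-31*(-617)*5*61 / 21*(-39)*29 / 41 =-2199318095 / 287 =-7663129.25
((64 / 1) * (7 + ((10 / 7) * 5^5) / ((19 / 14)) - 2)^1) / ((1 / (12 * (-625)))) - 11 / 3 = -90136800209 / 57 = -1581347372.09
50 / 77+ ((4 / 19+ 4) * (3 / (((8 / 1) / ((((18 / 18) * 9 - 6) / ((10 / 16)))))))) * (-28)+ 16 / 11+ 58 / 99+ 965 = 9947395 / 13167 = 755.48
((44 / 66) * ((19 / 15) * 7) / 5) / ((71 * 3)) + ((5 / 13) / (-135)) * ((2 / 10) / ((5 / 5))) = 3103 / 623025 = 0.00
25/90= 5/18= 0.28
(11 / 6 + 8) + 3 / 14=211 / 21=10.05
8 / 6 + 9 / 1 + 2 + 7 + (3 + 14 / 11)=779 / 33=23.61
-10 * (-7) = 70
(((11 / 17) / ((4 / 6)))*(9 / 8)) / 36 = 33 / 1088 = 0.03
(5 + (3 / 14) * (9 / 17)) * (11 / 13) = 13387 / 3094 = 4.33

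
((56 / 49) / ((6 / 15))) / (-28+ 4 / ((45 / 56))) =-225 / 1813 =-0.12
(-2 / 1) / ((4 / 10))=-5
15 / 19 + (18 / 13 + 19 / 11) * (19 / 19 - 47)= -386785 / 2717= -142.36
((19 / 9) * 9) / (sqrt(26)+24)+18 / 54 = 959 / 825 - 19 * sqrt(26) / 550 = 0.99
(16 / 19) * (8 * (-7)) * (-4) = 3584 / 19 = 188.63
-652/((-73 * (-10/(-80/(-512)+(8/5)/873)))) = -3599203/25491600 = -0.14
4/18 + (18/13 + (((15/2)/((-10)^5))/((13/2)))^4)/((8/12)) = 189117760000000000002187/82255680000000000000000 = 2.30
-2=-2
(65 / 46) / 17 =65 / 782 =0.08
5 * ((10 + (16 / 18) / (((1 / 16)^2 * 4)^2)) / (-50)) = -16429 / 45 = -365.09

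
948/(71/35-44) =-33180/1469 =-22.59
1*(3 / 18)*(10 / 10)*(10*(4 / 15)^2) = 16 / 135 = 0.12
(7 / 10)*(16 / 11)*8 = 448 / 55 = 8.15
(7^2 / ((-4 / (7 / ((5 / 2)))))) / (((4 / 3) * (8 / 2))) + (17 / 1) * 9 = 146.57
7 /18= 0.39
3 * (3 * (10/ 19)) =90/ 19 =4.74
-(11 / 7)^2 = -121 / 49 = -2.47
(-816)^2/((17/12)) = 470016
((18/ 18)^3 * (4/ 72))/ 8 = 1/ 144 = 0.01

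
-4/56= -1/14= -0.07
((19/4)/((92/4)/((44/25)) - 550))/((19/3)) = -11/7875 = -0.00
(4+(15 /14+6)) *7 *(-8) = -620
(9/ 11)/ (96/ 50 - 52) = -0.02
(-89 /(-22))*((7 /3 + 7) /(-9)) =-1246 /297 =-4.20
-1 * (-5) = 5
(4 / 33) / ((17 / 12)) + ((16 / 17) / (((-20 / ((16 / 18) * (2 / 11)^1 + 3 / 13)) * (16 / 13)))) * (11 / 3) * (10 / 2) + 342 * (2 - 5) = -1026.19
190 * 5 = 950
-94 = -94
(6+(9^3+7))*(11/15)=544.13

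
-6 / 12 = -1 / 2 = -0.50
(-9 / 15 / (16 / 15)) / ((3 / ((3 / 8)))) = -9 / 128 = -0.07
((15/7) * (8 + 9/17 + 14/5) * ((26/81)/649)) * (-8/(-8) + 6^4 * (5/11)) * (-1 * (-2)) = 14.17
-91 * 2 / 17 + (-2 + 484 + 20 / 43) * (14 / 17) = 282618 / 731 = 386.62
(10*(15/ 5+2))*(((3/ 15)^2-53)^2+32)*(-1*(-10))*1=7091904/ 5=1418380.80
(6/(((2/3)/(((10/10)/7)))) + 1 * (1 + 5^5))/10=21891/70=312.73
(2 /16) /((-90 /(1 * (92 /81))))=-23 /14580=-0.00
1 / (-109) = -1 / 109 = -0.01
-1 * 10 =-10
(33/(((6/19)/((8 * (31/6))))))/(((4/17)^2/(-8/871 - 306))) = -249533262077/10452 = -23874211.83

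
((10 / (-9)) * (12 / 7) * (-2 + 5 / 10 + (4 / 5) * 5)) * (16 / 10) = -160 / 21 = -7.62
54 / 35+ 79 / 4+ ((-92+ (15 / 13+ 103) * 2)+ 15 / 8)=507691 / 3640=139.48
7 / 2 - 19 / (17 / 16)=-489 / 34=-14.38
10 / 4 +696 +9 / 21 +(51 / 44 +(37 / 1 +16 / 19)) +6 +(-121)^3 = -10362821495 / 5852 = -1770817.07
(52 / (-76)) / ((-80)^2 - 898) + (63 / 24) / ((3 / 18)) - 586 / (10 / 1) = -44794663 / 1045380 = -42.85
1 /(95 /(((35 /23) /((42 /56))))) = 28 /1311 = 0.02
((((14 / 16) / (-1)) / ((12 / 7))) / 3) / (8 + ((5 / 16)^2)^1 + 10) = -392 / 41697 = -0.01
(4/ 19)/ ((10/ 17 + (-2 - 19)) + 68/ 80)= -1360/ 126369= -0.01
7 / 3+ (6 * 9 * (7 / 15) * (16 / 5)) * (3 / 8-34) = -2709.19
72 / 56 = 9 / 7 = 1.29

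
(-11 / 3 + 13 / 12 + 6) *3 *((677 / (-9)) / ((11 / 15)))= -1051.40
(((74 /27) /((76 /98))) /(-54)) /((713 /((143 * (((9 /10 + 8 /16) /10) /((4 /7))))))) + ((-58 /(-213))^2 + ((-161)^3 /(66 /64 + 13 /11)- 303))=-1539869080306014609571 /816453029041200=-1886047.36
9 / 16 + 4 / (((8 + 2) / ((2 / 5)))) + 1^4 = 689 / 400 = 1.72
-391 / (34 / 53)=-1219 / 2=-609.50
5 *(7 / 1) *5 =175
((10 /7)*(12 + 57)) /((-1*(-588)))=115 /686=0.17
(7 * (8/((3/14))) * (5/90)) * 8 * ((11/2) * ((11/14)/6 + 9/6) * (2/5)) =168784/405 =416.75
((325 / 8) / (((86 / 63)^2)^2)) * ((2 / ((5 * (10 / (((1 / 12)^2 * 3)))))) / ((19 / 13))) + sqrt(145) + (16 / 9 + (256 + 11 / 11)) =sqrt(145) + 309840410279675 / 1197291460608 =270.83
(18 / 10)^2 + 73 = 1906 / 25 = 76.24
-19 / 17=-1.12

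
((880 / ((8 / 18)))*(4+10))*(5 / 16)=17325 / 2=8662.50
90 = 90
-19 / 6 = -3.17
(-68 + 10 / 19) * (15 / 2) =-506.05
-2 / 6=-0.33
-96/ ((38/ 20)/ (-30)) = 28800/ 19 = 1515.79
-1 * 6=-6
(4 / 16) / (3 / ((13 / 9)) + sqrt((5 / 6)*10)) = 0.05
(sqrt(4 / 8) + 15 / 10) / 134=0.02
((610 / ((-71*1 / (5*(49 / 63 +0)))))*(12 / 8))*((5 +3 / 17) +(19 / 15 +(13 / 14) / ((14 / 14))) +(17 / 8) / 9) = -99405295 / 260712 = -381.28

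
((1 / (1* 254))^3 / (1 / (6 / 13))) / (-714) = -1 / 25350788008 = -0.00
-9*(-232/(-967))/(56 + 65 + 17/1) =-348/22241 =-0.02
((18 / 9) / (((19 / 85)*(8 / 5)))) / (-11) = -425 / 836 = -0.51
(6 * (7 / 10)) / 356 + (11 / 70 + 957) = 2385265 / 2492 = 957.17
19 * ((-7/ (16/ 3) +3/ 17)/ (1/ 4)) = -5871/ 68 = -86.34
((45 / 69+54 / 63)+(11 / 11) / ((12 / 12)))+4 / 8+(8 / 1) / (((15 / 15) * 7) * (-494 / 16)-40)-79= -50157589 / 659778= -76.02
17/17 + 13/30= 43/30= 1.43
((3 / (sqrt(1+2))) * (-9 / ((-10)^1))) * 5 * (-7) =-54.56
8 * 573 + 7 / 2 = 9175 / 2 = 4587.50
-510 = -510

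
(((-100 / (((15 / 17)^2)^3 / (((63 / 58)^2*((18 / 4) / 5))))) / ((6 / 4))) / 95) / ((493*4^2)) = -69572993 / 347543250000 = -0.00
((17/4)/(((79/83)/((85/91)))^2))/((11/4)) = 846141425/568498931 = 1.49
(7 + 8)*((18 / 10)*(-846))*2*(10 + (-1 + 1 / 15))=-2071008 / 5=-414201.60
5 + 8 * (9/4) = 23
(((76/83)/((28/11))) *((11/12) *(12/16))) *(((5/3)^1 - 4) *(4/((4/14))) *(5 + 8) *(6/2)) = -209209/664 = -315.07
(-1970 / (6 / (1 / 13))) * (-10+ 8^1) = 1970 / 39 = 50.51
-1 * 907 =-907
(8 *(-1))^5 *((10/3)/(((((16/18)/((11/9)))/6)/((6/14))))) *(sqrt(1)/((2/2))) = -2703360/7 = -386194.29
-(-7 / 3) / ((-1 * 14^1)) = -1 / 6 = -0.17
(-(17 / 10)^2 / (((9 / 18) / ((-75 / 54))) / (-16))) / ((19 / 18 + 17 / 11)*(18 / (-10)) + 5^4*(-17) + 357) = 25432 / 2033991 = 0.01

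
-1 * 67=-67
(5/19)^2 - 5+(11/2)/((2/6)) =8353/722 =11.57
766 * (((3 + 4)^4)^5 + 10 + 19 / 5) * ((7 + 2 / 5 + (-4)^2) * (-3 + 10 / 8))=-62572496788590109916049 / 25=-2502899871543604396641.96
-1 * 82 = -82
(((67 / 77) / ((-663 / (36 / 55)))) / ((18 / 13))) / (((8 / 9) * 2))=-201 / 575960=-0.00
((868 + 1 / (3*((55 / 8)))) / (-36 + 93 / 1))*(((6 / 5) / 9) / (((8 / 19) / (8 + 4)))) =143228 / 2475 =57.87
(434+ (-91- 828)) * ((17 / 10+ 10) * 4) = -22698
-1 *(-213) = 213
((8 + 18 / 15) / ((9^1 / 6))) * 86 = 7912 / 15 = 527.47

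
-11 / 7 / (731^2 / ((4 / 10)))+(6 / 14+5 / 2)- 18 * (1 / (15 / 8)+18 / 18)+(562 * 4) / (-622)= -329047227181 / 11633038970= -28.29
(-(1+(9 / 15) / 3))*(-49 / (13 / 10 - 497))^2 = -288120 / 24571849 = -0.01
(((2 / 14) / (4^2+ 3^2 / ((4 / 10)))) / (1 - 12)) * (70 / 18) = -10 / 7623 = -0.00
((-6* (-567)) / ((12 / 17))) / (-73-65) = -3213 / 92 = -34.92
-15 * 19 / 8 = -285 / 8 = -35.62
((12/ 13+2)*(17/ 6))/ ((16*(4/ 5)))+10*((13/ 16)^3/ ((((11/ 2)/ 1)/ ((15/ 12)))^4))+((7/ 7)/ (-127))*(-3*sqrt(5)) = 3*sqrt(5)/ 127+12374109455/ 18710495232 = 0.71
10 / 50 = 1 / 5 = 0.20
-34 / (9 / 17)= -578 / 9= -64.22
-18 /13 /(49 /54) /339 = -0.00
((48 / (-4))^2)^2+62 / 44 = 20737.41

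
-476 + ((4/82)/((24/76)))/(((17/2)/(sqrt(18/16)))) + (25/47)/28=-626391/1316 + 19 * sqrt(2)/1394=-475.96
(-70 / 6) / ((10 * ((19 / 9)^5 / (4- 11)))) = 964467 / 4952198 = 0.19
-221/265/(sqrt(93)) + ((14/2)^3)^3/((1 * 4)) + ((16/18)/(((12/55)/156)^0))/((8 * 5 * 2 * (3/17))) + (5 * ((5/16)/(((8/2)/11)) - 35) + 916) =87170231029/8640 - 221 * sqrt(93)/24645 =10089147.02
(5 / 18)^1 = 5 / 18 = 0.28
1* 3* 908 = 2724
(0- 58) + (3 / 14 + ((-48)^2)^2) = 74317015 / 14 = 5308358.21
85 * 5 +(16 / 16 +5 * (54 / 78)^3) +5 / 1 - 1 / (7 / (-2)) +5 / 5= 6673637 / 15379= 433.94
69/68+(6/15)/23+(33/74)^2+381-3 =379.23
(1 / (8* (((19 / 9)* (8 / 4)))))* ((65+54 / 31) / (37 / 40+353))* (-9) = -93105 / 1852994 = -0.05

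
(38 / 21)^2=1444 / 441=3.27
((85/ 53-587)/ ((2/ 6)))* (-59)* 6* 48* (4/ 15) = 2108775168/ 265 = 7957642.14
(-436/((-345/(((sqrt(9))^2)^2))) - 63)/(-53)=-4527/6095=-0.74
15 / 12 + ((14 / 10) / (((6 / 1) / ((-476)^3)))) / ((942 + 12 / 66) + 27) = -2372589647 / 91380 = -25963.99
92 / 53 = 1.74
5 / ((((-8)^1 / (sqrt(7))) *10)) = -sqrt(7) / 16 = -0.17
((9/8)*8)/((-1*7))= -9/7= -1.29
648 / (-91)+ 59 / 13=-235 / 91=-2.58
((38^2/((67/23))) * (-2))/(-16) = 8303/134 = 61.96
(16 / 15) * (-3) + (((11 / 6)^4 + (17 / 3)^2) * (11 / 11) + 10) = 325349 / 6480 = 50.21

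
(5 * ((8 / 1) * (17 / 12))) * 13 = 2210 / 3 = 736.67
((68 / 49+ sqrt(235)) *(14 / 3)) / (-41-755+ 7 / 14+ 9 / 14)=-0.10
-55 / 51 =-1.08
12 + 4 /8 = 25 /2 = 12.50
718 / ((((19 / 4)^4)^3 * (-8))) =-0.00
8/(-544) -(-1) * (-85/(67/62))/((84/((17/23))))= -1555391/2200548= -0.71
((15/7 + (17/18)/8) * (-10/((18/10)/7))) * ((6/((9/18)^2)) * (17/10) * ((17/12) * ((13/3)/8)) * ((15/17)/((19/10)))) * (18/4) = -62957375/10944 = -5752.68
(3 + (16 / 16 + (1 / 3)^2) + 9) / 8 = 59 / 36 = 1.64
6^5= 7776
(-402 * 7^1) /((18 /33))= -5159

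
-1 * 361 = -361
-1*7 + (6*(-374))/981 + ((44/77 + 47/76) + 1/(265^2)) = -98925291961/12216621900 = -8.10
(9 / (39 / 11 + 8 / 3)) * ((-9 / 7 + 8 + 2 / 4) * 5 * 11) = 329967 / 574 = 574.86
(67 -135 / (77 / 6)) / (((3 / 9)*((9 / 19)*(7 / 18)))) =495786 / 539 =919.83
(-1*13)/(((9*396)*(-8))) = 13/28512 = 0.00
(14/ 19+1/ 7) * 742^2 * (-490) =-4509119160/ 19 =-237322061.05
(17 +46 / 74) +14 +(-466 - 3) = -16183 / 37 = -437.38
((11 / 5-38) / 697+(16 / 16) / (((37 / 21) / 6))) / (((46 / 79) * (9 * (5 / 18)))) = 34166473 / 14828675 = 2.30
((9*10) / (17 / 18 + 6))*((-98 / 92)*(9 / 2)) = -35721 / 575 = -62.12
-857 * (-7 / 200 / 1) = 5999 / 200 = 30.00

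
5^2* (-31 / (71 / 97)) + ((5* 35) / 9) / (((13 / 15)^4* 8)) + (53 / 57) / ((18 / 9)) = -974651702003 / 924690936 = -1054.03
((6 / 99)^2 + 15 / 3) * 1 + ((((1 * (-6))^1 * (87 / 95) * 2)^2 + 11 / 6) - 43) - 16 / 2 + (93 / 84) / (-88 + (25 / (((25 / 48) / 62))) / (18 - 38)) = 24958500282533 / 325825315200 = 76.60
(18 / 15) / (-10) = -3 / 25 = -0.12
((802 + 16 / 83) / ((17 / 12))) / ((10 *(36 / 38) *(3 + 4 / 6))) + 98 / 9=27.19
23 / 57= 0.40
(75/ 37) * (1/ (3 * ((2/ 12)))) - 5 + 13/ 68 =-1899/ 2516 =-0.75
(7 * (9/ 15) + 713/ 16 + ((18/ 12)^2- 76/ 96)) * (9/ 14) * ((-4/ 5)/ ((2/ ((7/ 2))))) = -36159/ 800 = -45.20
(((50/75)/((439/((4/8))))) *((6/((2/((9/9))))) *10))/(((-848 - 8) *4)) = -5/751568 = -0.00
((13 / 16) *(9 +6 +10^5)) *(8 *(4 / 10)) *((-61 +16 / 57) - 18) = -20470087.60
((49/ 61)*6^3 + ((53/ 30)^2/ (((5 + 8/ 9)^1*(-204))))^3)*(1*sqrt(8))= 89854603766918503*sqrt(2)/ 258934752000000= 490.76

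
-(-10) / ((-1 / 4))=-40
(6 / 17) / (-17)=-6 / 289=-0.02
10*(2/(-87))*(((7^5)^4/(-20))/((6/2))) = 79792266297612001/261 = 305717495393149.43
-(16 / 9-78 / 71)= -434 / 639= -0.68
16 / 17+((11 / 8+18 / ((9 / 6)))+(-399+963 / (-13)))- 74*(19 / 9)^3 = -1488660569 / 1288872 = -1155.01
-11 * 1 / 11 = -1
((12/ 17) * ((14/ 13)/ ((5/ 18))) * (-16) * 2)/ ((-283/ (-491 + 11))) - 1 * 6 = -9664986/ 62543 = -154.53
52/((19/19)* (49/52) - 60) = -2704/3071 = -0.88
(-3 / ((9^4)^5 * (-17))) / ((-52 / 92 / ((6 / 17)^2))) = -92 / 28759182785352110577447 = -0.00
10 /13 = 0.77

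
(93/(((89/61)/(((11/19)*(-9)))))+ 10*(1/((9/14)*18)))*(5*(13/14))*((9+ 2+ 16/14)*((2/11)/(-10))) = 50137625785/147654738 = 339.56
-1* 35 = -35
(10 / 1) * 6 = 60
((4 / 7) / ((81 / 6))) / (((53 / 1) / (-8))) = -64 / 10017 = -0.01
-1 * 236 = -236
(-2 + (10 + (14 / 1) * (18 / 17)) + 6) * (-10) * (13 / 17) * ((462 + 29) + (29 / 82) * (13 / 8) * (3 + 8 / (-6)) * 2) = -7724086825 / 71094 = -108646.11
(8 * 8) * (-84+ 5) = -5056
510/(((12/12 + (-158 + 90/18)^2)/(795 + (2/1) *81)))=20.85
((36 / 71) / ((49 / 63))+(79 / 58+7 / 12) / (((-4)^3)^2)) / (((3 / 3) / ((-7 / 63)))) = -462168661 / 6375849984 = -0.07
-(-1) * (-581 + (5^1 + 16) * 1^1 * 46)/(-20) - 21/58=-19.61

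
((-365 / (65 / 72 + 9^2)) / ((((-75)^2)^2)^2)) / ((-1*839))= 584 / 110070434783935546875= 0.00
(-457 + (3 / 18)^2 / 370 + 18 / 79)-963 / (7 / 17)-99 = -21320670767 / 7365960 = -2894.49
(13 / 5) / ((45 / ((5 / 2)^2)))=13 / 36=0.36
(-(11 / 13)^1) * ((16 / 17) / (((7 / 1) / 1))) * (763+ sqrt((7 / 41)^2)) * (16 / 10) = -1258752 / 9061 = -138.92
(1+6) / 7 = 1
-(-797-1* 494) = 1291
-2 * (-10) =20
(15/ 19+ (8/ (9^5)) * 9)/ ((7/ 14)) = 197134/ 124659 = 1.58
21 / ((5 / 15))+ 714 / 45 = 1183 / 15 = 78.87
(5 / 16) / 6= 5 / 96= 0.05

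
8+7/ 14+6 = 29/ 2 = 14.50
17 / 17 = 1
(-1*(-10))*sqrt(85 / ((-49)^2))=10*sqrt(85) / 49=1.88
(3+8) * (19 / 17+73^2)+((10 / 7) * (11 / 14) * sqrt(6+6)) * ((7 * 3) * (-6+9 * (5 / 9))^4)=330 * sqrt(3) / 7+996732 / 17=58712.95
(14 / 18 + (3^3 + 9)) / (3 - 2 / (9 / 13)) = 331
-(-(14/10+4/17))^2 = -19321/7225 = -2.67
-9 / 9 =-1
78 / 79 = 0.99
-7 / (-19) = 7 / 19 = 0.37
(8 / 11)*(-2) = -16 / 11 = -1.45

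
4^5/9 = 1024/9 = 113.78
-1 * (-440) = 440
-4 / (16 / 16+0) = -4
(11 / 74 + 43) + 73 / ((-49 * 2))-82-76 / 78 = -2868626 / 70707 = -40.57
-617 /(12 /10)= -514.17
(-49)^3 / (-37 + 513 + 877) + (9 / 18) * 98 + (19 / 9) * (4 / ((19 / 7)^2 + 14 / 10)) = -80628667 / 2179683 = -36.99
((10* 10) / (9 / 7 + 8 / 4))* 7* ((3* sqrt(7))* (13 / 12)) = 15925* sqrt(7) / 23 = 1831.90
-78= -78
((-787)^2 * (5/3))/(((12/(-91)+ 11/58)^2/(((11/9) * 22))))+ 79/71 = 296457165054567337/35665785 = 8312088604.09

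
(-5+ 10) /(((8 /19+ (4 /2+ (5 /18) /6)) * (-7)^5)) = -10260 /85093841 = -0.00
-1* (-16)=16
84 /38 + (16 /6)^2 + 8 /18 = 1670 /171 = 9.77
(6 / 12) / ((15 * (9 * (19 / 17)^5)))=1419857 / 668546730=0.00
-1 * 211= -211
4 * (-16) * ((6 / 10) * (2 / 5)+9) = -14784 / 25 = -591.36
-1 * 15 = -15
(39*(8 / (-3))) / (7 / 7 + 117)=-52 / 59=-0.88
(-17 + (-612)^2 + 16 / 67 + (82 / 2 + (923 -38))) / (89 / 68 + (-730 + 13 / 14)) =-11973954692 / 23209805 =-515.90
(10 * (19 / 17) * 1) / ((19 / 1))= 10 / 17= 0.59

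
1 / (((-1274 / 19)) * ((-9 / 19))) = 361 / 11466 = 0.03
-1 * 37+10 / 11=-397 / 11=-36.09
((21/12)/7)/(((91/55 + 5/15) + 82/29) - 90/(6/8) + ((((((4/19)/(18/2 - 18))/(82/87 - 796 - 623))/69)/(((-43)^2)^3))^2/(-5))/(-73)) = -1095415992845270002090891851529144299525315/504699927092675714785715169157868433703017032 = -0.00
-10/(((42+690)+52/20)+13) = -25/1869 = -0.01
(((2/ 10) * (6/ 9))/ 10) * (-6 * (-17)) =34/ 25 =1.36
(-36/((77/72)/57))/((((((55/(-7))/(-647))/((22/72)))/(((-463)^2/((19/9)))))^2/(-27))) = 1766975788898594532846/5225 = 338177184478199910.59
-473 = -473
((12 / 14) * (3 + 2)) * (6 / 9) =20 / 7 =2.86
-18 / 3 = -6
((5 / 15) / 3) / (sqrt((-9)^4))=0.00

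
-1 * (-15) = 15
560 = 560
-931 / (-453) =931 / 453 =2.06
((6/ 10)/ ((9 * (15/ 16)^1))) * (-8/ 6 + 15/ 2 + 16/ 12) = 8/ 15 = 0.53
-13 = -13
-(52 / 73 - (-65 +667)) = 43894 / 73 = 601.29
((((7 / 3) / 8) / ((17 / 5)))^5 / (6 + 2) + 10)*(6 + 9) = 4522315232516575 / 30148766466048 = 150.00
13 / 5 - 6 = -3.40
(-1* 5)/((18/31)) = -155/18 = -8.61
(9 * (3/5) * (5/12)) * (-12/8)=-27/8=-3.38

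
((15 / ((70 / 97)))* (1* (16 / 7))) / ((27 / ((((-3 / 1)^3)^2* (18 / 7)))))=1131408 / 343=3298.57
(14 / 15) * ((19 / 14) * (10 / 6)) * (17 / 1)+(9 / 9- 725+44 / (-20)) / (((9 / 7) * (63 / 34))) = -108919 / 405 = -268.94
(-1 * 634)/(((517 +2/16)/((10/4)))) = -12680/4137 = -3.07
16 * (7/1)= 112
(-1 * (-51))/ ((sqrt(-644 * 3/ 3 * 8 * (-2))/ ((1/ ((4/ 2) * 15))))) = 17 * sqrt(161)/ 12880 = 0.02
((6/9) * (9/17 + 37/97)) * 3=3004/1649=1.82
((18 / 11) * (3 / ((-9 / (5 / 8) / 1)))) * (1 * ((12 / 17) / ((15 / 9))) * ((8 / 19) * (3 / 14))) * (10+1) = -324 / 2261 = -0.14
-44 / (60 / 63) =-231 / 5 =-46.20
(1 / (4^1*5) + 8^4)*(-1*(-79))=6471759 / 20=323587.95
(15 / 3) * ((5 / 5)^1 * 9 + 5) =70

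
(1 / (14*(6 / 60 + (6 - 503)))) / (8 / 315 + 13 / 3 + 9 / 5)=-45 / 1927972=-0.00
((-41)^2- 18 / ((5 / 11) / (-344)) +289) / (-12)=-38981 / 30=-1299.37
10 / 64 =5 / 32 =0.16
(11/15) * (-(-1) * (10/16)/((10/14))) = 77/120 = 0.64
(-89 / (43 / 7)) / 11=-623 / 473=-1.32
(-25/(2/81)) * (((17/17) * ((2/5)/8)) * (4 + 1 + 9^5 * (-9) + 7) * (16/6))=71742915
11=11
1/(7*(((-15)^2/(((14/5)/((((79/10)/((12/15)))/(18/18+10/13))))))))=368/1155375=0.00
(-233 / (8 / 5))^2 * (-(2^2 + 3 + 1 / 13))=-31216175 / 208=-150077.76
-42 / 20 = -21 / 10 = -2.10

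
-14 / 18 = -0.78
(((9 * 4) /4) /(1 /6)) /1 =54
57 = 57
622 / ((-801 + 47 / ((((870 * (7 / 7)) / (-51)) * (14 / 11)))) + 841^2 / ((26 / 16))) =32829160 / 22930095843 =0.00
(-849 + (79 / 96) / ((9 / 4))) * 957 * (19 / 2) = -1111011605 / 144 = -7715358.37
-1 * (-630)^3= 250047000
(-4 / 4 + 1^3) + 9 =9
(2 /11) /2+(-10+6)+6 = 23 /11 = 2.09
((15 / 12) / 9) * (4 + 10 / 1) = 35 / 18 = 1.94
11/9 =1.22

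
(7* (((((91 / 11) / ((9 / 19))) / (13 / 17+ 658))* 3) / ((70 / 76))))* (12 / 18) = 2233868 / 5543505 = 0.40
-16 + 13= -3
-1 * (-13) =13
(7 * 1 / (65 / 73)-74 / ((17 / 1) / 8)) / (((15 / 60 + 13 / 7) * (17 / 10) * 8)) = -0.94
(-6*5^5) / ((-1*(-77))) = -18750 / 77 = -243.51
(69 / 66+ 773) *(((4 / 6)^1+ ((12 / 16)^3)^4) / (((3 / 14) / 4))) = 4189837042265 / 415236096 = 10090.25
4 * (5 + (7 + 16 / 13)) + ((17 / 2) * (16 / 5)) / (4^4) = 110301 / 2080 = 53.03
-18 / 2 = -9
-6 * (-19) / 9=38 / 3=12.67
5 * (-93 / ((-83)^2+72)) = -465 / 6961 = -0.07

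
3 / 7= 0.43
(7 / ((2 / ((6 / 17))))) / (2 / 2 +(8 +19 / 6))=126 / 1241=0.10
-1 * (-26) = 26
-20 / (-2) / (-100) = -1 / 10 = -0.10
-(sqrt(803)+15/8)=-sqrt(803) -15/8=-30.21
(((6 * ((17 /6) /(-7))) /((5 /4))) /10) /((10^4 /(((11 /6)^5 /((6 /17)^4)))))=-228669389707 /8817984000000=-0.03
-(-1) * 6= 6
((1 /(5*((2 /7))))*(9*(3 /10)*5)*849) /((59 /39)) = 6257979 /1180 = 5303.37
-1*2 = -2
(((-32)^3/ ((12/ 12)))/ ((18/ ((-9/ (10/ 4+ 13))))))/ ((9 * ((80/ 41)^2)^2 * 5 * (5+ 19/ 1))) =2825761/ 41850000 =0.07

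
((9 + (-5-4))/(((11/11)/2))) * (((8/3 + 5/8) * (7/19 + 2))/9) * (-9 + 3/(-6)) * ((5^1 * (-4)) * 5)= 0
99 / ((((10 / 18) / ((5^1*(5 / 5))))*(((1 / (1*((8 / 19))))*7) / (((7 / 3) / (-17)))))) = -2376 / 323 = -7.36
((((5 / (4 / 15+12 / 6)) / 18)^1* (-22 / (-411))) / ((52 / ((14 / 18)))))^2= 3705625 / 384924623294016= 0.00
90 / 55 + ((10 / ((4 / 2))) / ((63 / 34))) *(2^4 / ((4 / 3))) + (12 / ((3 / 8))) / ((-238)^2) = 15896998 / 467313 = 34.02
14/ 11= 1.27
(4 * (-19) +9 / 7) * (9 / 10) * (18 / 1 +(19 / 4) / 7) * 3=-7385283 / 1960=-3768.00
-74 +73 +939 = 938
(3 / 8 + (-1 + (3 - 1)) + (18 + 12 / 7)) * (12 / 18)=1181 / 84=14.06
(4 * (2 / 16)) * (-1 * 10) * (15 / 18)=-25 / 6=-4.17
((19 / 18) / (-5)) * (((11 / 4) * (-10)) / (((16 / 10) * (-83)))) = -1045 / 23904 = -0.04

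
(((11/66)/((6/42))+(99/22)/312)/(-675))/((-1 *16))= 0.00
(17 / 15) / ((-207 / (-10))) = 34 / 621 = 0.05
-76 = -76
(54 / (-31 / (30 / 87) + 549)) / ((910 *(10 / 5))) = 27 / 417781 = 0.00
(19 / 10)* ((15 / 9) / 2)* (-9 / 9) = -19 / 12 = -1.58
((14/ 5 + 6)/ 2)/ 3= 22/ 15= 1.47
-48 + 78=30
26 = 26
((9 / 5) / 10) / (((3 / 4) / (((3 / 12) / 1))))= 3 / 50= 0.06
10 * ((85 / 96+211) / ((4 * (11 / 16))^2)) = 101705 / 363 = 280.18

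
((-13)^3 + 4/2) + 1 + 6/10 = -10967/5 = -2193.40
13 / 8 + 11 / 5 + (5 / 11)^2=19513 / 4840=4.03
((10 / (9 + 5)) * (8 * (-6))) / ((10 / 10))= -240 / 7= -34.29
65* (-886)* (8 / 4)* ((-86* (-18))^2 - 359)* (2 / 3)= -183976630066.67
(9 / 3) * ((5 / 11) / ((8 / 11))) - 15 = -105 / 8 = -13.12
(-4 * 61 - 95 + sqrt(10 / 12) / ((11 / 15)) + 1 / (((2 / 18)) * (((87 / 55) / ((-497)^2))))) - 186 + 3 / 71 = 5 * sqrt(30) / 22 + 2892629547 / 2059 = 1404872.32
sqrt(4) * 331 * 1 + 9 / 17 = 11263 / 17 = 662.53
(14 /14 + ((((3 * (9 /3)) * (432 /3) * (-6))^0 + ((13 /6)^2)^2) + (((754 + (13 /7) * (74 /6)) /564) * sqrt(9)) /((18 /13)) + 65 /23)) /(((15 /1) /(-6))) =-292718821 /24517080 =-11.94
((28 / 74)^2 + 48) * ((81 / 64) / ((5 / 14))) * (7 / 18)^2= 5651611 / 219040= 25.80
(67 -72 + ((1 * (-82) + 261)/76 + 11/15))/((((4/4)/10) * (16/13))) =-28327/1824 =-15.53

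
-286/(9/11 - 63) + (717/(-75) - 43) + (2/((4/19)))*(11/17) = -3038798/72675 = -41.81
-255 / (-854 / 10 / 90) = 114750 / 427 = 268.74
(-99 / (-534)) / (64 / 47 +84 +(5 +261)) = 1551 / 2939492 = 0.00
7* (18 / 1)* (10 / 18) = 70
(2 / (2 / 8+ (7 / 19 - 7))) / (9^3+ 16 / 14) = -56 / 130465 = -0.00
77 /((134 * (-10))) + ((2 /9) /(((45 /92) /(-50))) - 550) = -62168837 /108540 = -572.77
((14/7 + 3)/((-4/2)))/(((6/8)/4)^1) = -13.33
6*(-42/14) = -18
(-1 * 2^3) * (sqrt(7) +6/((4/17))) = -204 - 8 * sqrt(7) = -225.17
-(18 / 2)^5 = -59049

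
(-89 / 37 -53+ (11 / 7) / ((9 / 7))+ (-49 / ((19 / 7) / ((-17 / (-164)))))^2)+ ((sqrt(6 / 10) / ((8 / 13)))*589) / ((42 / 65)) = -163865527795 / 3233248848+ 99541*sqrt(15) / 336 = 1096.70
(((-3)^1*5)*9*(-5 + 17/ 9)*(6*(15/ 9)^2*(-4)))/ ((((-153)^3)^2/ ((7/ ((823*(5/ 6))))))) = -78400/ 3519064001034189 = -0.00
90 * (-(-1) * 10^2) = 9000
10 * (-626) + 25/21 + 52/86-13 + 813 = -4928759/903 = -5458.20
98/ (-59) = -98/ 59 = -1.66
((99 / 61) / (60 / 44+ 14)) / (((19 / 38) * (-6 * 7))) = -363 / 72163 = -0.01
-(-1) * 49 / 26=49 / 26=1.88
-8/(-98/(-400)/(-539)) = 17600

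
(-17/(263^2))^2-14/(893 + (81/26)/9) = -1741496891601/111126110480347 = -0.02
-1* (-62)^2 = -3844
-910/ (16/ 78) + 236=-16801/ 4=-4200.25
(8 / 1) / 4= 2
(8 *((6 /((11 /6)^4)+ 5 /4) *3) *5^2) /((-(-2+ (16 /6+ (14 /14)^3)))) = -9387810 /14641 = -641.20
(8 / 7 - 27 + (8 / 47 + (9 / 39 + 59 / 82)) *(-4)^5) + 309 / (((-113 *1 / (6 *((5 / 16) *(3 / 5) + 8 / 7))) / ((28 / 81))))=-421159055717 / 356676138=-1180.79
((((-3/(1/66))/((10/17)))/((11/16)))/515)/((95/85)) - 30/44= -1649427/1076350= -1.53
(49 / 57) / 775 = 49 / 44175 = 0.00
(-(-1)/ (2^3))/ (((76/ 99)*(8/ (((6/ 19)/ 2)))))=297/ 92416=0.00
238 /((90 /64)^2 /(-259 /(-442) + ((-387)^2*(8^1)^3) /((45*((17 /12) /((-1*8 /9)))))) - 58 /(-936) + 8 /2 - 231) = -4812668574225408 /4588981320733259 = -1.05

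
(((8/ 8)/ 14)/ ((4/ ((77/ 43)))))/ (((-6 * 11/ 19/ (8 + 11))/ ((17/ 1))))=-2.97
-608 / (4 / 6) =-912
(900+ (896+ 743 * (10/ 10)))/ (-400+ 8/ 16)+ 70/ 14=-1083/ 799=-1.36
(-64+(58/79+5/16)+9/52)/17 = -1031605/279344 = -3.69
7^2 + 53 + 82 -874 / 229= 41262 / 229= 180.18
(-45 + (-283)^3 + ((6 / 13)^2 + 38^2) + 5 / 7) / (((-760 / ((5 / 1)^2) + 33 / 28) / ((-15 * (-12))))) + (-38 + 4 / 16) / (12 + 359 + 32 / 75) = 10755090320500198425 / 77038979212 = 139605825.91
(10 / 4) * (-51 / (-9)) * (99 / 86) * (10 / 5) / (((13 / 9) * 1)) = 25245 / 1118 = 22.58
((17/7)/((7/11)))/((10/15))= 561/98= 5.72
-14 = -14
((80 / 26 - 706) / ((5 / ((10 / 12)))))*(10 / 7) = -15230 / 91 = -167.36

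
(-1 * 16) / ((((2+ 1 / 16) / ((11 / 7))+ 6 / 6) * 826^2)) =-64 / 6311053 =-0.00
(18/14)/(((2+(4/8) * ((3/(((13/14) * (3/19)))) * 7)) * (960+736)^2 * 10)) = 39/64230369280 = 0.00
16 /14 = 8 /7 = 1.14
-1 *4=-4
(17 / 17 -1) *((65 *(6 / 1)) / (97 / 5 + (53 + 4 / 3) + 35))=0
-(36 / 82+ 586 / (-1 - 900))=7808 / 36941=0.21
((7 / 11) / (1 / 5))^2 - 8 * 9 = -61.88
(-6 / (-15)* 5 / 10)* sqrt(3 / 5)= sqrt(15) / 25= 0.15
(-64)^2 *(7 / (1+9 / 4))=8822.15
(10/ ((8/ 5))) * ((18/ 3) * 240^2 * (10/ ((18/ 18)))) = 21600000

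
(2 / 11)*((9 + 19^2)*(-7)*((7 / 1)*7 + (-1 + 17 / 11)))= -2823100 / 121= -23331.40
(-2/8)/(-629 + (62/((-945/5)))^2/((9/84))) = 15309/38455940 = 0.00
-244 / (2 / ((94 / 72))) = -159.28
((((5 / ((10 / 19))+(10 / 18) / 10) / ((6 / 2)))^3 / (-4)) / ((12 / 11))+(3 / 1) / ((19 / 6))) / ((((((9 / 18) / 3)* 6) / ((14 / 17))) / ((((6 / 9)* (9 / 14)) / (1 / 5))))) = -72455995 / 6357609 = -11.40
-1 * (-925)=925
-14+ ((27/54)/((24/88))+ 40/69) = -533/46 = -11.59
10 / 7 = 1.43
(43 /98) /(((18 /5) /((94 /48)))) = 10105 /42336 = 0.24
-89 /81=-1.10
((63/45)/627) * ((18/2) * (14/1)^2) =4116/1045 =3.94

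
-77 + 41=-36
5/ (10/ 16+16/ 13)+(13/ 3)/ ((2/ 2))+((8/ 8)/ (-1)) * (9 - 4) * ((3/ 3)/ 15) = 1292/ 193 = 6.69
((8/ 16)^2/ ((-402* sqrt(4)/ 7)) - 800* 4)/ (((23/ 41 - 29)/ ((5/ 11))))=2109697435/ 41248416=51.15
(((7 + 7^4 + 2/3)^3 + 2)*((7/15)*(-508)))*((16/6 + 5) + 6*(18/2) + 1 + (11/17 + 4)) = -222999674004974.78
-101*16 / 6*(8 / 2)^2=-12928 / 3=-4309.33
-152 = -152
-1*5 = -5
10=10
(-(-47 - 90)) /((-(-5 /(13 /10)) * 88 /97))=172757 /4400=39.26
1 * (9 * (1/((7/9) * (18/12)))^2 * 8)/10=1296/245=5.29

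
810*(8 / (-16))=-405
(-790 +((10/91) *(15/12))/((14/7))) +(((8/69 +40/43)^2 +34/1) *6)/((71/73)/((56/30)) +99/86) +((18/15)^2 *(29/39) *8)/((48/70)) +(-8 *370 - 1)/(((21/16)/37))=-1535577536173532927/18253843777260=-84123.52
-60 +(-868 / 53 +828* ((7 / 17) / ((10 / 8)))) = 884672 / 4505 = 196.38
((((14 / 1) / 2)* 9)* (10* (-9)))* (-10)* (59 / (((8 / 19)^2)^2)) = 108990710325 / 1024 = 106436240.55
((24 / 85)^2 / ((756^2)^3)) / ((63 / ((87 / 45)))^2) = 841 / 2091268317701663672040000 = 0.00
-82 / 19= -4.32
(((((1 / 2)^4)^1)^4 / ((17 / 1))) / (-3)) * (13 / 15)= -13 / 50135040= -0.00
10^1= 10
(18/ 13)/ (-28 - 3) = -18/ 403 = -0.04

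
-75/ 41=-1.83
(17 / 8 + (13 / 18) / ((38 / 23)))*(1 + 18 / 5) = 16123 / 1368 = 11.79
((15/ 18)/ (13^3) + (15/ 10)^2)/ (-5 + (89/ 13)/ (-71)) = -4212359/ 9539712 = -0.44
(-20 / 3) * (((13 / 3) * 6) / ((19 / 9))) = -1560 / 19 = -82.11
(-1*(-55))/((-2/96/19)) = -50160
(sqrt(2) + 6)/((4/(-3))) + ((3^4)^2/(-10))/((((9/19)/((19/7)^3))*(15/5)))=-15841719/1715-3*sqrt(2)/4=-9238.21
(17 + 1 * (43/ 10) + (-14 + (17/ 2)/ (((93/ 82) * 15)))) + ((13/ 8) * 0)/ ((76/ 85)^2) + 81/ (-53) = 927343/ 147870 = 6.27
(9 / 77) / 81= 1 / 693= 0.00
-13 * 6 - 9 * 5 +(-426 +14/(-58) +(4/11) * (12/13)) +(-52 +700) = 410944/4147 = 99.09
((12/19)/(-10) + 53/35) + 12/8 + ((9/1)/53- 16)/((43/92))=-18742993/606214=-30.92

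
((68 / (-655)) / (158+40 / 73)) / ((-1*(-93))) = -0.00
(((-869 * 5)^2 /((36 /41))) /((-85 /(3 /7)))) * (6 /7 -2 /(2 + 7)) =-1548080050 /22491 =-68831.09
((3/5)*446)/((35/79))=105702/175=604.01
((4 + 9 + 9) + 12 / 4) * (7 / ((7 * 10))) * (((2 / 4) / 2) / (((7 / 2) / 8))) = 10 / 7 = 1.43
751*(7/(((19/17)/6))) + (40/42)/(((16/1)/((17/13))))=585547303/20748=28221.87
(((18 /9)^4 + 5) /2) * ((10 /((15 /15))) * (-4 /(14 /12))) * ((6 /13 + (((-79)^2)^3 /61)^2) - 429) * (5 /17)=-1382741358141175151812275600 /822341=-1681469558420624961922.46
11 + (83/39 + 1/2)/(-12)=10091/936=10.78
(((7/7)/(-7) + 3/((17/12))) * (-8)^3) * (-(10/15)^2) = 481280/1071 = 449.37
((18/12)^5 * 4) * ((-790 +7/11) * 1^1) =-2109969/88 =-23976.92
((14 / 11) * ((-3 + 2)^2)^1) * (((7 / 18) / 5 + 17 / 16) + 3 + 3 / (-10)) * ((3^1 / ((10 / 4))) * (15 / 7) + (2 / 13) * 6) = 29309 / 1716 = 17.08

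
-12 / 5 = -2.40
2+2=4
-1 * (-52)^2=-2704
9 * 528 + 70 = 4822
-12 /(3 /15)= -60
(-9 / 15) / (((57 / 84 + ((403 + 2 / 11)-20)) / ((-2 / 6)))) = 308 / 591145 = 0.00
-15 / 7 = -2.14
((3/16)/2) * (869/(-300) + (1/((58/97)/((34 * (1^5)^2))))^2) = 815029471/2691200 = 302.85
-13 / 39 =-1 / 3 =-0.33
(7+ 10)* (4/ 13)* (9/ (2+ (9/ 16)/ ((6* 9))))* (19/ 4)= 279072/ 2509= 111.23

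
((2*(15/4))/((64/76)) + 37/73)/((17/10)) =5.54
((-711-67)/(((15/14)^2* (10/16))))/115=-1219904/129375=-9.43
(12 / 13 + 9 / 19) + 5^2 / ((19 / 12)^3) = 686145 / 89167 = 7.70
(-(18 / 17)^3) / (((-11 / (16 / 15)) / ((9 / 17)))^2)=-13436928 / 4295067425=-0.00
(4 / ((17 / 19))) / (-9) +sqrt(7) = -76 / 153 +sqrt(7) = 2.15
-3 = -3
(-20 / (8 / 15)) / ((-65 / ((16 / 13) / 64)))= 15 / 1352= 0.01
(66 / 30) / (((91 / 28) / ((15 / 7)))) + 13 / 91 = 145 / 91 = 1.59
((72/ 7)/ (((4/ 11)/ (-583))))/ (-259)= 115434/ 1813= 63.67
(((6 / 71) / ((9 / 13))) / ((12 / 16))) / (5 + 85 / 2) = 208 / 60705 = 0.00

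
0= 0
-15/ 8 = -1.88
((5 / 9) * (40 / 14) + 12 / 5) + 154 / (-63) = 54 / 35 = 1.54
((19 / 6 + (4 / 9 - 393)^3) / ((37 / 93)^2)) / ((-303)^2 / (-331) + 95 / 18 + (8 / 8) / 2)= 905004154433077 / 643131558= 1407183.56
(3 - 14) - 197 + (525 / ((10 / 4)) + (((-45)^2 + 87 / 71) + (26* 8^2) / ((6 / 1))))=491084 / 213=2305.56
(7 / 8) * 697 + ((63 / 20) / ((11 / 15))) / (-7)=53615 / 88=609.26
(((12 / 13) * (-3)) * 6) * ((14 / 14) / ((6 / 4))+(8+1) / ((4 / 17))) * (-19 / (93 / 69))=3673422 / 403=9115.19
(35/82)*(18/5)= 1.54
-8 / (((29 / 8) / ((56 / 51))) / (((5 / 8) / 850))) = -224 / 125715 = -0.00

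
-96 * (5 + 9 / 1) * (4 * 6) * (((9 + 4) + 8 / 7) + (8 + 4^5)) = -33744384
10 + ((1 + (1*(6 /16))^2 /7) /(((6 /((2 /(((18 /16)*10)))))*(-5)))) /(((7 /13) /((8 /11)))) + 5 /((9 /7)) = 10100309 /727650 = 13.88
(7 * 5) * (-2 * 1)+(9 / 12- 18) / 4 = -1189 / 16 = -74.31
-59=-59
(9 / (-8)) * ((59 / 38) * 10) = -2655 / 152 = -17.47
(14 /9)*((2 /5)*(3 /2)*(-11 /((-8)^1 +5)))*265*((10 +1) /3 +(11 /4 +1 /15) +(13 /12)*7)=1722182 /135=12756.90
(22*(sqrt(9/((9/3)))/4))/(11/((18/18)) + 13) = 11*sqrt(3)/48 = 0.40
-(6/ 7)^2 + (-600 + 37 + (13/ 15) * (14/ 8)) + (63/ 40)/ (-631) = -2085995563/ 3710280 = -562.22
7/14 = 1/2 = 0.50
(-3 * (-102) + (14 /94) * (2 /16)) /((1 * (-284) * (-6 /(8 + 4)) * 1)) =2.16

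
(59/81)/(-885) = -1/1215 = -0.00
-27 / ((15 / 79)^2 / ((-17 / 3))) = 106097 / 25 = 4243.88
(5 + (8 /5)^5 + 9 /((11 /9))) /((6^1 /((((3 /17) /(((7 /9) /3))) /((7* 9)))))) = 1178172 /28634375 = 0.04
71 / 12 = 5.92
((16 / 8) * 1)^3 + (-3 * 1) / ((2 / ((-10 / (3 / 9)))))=53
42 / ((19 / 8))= 336 / 19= 17.68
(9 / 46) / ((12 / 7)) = 21 / 184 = 0.11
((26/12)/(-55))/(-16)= 13/5280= 0.00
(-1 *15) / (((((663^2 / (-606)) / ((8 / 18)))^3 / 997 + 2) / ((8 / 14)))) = 6311178835968 / 3210500715656079881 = 0.00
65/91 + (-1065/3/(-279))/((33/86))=259745/64449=4.03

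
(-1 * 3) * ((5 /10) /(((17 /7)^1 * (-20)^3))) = 21 /272000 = 0.00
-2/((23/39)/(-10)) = 780/23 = 33.91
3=3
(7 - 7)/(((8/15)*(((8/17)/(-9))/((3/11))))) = 0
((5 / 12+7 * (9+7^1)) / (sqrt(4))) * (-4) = -224.83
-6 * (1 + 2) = -18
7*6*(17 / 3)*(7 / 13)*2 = 256.31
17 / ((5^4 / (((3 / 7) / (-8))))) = -51 / 35000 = -0.00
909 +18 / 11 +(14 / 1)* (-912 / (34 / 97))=-6641439 / 187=-35515.72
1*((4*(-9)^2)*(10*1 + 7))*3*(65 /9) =119340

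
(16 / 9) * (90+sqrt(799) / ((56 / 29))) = 186.02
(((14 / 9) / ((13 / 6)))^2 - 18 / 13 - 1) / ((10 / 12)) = -5686 / 2535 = -2.24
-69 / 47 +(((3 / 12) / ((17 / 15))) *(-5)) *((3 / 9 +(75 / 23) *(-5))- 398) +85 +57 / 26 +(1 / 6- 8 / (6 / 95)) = 99337401 / 238901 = 415.81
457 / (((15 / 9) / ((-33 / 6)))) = -15081 / 10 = -1508.10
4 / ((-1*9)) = -4 / 9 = -0.44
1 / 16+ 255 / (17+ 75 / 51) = 34837 / 2512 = 13.87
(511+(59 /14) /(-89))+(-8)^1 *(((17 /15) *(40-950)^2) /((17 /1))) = -1648990219 /3738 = -441142.38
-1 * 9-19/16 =-163/16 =-10.19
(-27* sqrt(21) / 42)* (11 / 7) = -99* sqrt(21) / 98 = -4.63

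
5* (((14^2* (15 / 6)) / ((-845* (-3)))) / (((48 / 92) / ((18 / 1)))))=33.34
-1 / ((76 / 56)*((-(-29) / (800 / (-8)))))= 1400 / 551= 2.54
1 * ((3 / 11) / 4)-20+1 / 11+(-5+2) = -1005 / 44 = -22.84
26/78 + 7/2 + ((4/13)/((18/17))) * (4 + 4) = 1441/234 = 6.16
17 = 17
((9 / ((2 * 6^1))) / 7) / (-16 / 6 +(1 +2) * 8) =9 / 1792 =0.01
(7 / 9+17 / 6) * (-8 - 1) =-65 / 2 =-32.50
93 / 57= 31 / 19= 1.63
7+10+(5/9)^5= 1006958/59049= 17.05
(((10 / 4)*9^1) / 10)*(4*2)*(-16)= -288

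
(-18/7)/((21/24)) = -144/49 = -2.94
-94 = -94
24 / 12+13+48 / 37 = 603 / 37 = 16.30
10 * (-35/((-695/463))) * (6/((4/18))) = 875070/139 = 6295.47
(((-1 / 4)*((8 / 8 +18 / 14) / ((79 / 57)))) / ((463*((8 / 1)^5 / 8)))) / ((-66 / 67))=1273 / 5768046592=0.00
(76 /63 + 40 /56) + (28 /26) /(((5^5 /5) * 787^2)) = 608917149007 /317039506875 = 1.92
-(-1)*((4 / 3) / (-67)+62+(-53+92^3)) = 156518093 / 201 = 778696.98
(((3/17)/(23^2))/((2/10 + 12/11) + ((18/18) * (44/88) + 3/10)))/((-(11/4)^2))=-48/2275229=-0.00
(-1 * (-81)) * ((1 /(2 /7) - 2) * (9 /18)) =243 /4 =60.75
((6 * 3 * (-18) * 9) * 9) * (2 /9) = -5832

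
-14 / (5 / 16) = -224 / 5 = -44.80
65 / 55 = 13 / 11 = 1.18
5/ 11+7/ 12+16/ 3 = 841/ 132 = 6.37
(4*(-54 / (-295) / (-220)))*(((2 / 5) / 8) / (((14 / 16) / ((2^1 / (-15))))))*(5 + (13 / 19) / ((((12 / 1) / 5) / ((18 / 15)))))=1044 / 7706875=0.00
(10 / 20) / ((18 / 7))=7 / 36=0.19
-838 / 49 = -17.10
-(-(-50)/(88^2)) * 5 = -125/3872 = -0.03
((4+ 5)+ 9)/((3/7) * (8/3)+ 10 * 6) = 63/214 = 0.29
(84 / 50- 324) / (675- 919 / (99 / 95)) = 398871 / 256000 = 1.56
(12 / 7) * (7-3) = 48 / 7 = 6.86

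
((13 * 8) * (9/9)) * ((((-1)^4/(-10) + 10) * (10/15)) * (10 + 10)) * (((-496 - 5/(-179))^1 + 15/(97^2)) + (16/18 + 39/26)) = -34236075233360/5052633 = -6775887.98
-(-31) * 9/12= 93/4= 23.25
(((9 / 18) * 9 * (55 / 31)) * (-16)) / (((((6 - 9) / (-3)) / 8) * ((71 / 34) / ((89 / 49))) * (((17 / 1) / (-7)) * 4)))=91.50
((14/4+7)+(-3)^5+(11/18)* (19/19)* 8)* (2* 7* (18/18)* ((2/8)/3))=-28679/108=-265.55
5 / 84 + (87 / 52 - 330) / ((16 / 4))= -358273 / 4368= -82.02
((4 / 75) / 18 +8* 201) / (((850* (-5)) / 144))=-54.48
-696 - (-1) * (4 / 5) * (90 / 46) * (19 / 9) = -15932 / 23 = -692.70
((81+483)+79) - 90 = 553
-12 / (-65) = 12 / 65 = 0.18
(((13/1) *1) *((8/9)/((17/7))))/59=728/9027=0.08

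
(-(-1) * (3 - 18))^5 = -759375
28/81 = 0.35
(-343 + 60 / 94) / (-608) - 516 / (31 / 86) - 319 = -1550177819 / 885856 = -1749.92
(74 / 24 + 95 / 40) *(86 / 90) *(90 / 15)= 5633 / 180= 31.29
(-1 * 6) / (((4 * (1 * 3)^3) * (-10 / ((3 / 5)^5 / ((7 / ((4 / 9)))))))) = 3 / 109375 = 0.00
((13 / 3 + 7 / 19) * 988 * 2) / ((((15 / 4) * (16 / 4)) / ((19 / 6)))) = 264784 / 135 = 1961.36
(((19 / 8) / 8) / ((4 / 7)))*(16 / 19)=7 / 16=0.44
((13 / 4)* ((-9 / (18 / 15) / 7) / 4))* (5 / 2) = -975 / 448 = -2.18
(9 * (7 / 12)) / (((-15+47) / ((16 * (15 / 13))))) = 315 / 104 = 3.03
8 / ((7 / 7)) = 8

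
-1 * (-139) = 139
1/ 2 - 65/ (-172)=151/ 172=0.88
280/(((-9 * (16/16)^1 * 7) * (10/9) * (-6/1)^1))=2/3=0.67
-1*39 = -39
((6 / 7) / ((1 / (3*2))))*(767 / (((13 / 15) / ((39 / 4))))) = 310635 / 7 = 44376.43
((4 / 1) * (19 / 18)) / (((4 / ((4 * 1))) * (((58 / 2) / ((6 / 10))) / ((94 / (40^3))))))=0.00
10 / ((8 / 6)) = 15 / 2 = 7.50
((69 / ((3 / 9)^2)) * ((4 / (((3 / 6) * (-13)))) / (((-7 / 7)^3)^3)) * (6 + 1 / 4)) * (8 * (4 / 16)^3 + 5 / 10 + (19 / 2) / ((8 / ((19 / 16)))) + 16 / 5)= 20806605 / 1664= 12503.97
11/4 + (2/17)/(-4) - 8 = -359/68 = -5.28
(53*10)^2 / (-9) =-280900 / 9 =-31211.11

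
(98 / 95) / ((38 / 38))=98 / 95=1.03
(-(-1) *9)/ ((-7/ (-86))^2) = 66564/ 49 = 1358.45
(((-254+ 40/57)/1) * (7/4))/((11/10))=-252665/627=-402.97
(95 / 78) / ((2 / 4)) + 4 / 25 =2531 / 975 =2.60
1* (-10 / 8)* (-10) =25 / 2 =12.50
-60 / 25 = -12 / 5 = -2.40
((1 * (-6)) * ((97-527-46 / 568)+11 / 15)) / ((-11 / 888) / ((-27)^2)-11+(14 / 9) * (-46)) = -31.20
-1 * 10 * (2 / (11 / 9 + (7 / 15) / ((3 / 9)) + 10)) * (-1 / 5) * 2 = 45 / 71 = 0.63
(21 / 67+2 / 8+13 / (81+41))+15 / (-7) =-168549 / 114436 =-1.47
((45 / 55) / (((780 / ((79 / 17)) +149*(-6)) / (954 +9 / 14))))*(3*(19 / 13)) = -5471145 / 1160068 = -4.72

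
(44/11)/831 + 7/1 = 5821/831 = 7.00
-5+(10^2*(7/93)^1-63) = -5624/93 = -60.47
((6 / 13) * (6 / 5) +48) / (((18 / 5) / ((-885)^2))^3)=13000172282323828125 / 26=500006626243224158.65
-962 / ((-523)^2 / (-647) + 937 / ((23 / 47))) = -7157761 / 11101033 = -0.64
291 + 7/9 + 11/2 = 5351/18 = 297.28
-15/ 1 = -15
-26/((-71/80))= 29.30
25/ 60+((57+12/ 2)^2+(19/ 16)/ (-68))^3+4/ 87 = 7005570418248354401347/ 112048472064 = 62522676920.10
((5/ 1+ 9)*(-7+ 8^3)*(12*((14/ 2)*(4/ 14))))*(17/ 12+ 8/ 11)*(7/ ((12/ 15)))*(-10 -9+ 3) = -560226800/ 11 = -50929709.09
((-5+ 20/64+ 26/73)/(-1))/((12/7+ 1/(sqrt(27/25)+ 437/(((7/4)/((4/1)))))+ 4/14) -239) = -0.02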